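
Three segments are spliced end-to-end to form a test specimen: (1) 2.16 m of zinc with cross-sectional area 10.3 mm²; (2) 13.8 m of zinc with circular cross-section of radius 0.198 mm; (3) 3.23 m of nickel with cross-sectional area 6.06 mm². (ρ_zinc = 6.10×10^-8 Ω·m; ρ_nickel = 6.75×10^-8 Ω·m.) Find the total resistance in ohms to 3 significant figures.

Seg 1: A = 10.3 mm² = 1.030e-05 m²
R_1 = (6.10×10^-8)(2.16)/(1.030e-05) = 0.01279 Ω
Seg 2: A = πr² = π(1.9800e-04 m)² = 1.232e-07 m²
R_2 = (6.10×10^-8)(13.8)/(1.232e-07) = 6.835 Ω
Seg 3: A = 6.06 mm² = 6.060e-06 m²
R_3 = (6.75×10^-8)(3.23)/(6.060e-06) = 0.03598 Ω
R_total = R_1 + R_2 + R_3 = 6.88 Ω

6.88 Ω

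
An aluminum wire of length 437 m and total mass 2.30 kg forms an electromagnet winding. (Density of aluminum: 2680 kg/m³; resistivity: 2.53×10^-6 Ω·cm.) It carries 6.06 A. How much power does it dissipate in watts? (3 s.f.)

ρ = 2.53×10^-6 Ω·cm = 2.53×10^-8 Ω·m
A = m/(density·L) = 2.3/(2680×437) = 1.9639e-06 m²
R = ρL/A = (2.53×10^-8)(437)/(1.9639e-06) = 5.63 Ω
P = I²R = (6.06)² × 5.63 = 207 W

207 W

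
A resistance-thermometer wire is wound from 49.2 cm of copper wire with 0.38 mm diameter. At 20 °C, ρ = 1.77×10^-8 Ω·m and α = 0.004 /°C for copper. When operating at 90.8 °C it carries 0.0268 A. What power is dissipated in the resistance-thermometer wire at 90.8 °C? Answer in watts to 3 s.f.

7.08×10^-5 W

A = π(d/2)² = π(1.9000e-04 m)² = 1.134e-07 m²
R₍20₎ = ρL/A = (1.77×10^-8)(0.492)/(1.134e-07) = 0.07679 Ω
R₍90.8₎ = R₍20₎(1 + αΔT) = 0.07679 × (1 + 0.004×70.8) = 0.09853 Ω
P = I²R = (0.0268)² × 0.09853 = 7.08×10^-5 W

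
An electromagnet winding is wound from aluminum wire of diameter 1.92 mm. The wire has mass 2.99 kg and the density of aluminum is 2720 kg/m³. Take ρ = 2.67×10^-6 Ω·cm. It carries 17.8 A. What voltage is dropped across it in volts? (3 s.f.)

ρ = 2.67×10^-6 Ω·cm = 2.67×10^-8 Ω·m
A = π(d/2)² = π(9.6000e-04 m)² = 2.8953e-06 m²
L = m/(density·A) = 2.99/(2720×2.8953e-06) = 379.7 m
R = ρL/A = (2.67×10^-8)(379.7)/(2.8953e-06) = 3.501 Ω
V = IR = 17.8 × 3.501 = 62.3 V

62.3 V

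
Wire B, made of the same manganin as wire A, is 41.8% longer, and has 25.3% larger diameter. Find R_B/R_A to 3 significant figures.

R ∝ L/d², so R_B/R_A = (1 + 41.8/100) × (1 + 25.3/100)⁻²
= 1.418 × 0.6369 = 0.903

0.903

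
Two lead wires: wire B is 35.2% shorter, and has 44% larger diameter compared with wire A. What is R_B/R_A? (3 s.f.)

R ∝ L/d², so R_B/R_A = (1 − 35.2/100) × (1 + 44/100)⁻²
= 0.648 × 0.4823 = 0.312

0.312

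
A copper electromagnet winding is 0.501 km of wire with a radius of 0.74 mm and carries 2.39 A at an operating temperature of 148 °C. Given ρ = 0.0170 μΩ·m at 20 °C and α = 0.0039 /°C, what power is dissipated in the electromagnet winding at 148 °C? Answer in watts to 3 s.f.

ρ = 0.0170 μΩ·m = 1.70×10^-8 Ω·m
A = πr² = π(7.4000e-04 m)² = 1.720e-06 m²
R₍20₎ = ρL/A = (1.70×10^-8)(501)/(1.720e-06) = 4.951 Ω
R₍148₎ = R₍20₎(1 + αΔT) = 4.951 × (1 + 0.0039×128) = 7.422 Ω
P = I²R = (2.39)² × 7.422 = 42.4 W

42.4 W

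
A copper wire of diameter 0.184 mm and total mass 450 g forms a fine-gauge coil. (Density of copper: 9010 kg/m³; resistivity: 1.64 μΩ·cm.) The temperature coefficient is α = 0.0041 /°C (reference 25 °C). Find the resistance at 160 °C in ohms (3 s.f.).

1800 Ω

ρ = 1.64 μΩ·cm = 1.64×10^-8 Ω·m
A = π(d/2)² = π(9.2000e-05 m)² = 2.6590e-08 m²
L = m/(density·A) = 0.45/(9010×2.6590e-08) = 1878 m
R = ρL/A = (1.64×10^-8)(1878)/(2.6590e-08) = 1158 Ω
R(160 °C) = 1158 × (1 + 0.0041×135) = 1800 Ω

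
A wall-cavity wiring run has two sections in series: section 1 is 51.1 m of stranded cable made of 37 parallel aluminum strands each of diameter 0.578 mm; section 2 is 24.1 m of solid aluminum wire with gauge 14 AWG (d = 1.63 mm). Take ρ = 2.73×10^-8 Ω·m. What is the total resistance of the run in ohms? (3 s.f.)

Section 1: A_strand = π(2.8900e-04)² = 2.624e-07 m²; R₁ = ρL/(N·A_s) = (2.73×10^-8)(51.1)/(37×2.624e-07) = 0.1437 Ω
Section 2: A = π(1.63/2 mm)² = π(8.1500e-04 m)² = 2.087e-06 m²
R₂ = (2.73×10^-8)(24.1)/(2.087e-06) = 0.3153 Ω
R = R₁ + R₂ = 0.459 Ω

0.459 Ω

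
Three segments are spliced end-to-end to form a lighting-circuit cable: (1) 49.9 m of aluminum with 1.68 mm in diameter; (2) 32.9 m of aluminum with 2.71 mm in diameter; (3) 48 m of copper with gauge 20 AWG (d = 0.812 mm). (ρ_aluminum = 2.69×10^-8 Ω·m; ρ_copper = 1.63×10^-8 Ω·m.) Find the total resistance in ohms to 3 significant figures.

Seg 1: A = π(d/2)² = π(8.4000e-04 m)² = 2.217e-06 m²
R_1 = (2.69×10^-8)(49.9)/(2.217e-06) = 0.6055 Ω
Seg 2: A = π(d/2)² = π(1.3550e-03 m)² = 5.768e-06 m²
R_2 = (2.69×10^-8)(32.9)/(5.768e-06) = 0.1534 Ω
Seg 3: A = π(0.812/2 mm)² = π(4.0600e-04 m)² = 5.178e-07 m²
R_3 = (1.63×10^-8)(48)/(5.178e-07) = 1.511 Ω
R_total = R_1 + R_2 + R_3 = 2.27 Ω

2.27 Ω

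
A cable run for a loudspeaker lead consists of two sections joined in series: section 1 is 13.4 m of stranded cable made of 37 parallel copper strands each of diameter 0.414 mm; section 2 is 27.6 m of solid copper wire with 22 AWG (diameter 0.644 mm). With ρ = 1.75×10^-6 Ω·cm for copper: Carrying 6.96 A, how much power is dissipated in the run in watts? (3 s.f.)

ρ = 1.75×10^-6 Ω·cm = 1.75×10^-8 Ω·m
Section 1: A_strand = π(2.0700e-04)² = 1.346e-07 m²; R₁ = ρL/(N·A_s) = (1.75×10^-8)(13.4)/(37×1.346e-07) = 0.04708 Ω
Section 2: A = π(0.644/2 mm)² = π(3.2200e-04 m)² = 3.257e-07 m²
R₂ = (1.75×10^-8)(27.6)/(3.257e-07) = 1.483 Ω
R = R₁ + R₂ = 1.53 Ω
P = I²R = (6.96)² × 1.53 = 74.1 W

74.1 W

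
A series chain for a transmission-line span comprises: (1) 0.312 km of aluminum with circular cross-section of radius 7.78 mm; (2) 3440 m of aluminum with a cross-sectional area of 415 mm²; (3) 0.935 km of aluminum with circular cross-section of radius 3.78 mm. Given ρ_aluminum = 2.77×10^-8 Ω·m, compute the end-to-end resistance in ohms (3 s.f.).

Seg 1: A = πr² = π(7.7800e-03 m)² = 1.902e-04 m²
R_1 = (2.77×10^-8)(312)/(1.902e-04) = 0.04545 Ω
Seg 2: A = 415 mm² = 4.150e-04 m²
R_2 = (2.77×10^-8)(3440)/(4.150e-04) = 0.2296 Ω
Seg 3: A = πr² = π(3.7800e-03 m)² = 4.489e-05 m²
R_3 = (2.77×10^-8)(935)/(4.489e-05) = 0.577 Ω
R_total = R_1 + R_2 + R_3 = 0.852 Ω

0.852 Ω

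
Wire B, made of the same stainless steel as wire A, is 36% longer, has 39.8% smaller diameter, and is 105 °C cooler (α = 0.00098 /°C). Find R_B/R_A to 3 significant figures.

3.37

R ∝ ρL/d² with ρ ∝ (1+αΔT), so R_B/R_A = (1 + 36/100) × (1 − 39.8/100)⁻² × (1 − 0.00098×105)
= 1.36 × 2.759 × 0.8971 = 3.37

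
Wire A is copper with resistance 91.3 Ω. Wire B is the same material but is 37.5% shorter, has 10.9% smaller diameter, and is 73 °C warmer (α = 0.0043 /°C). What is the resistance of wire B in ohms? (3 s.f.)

94.4 Ω

R ∝ ρL/d² with ρ ∝ (1+αΔT), so R_B/R_A = (1 − 37.5/100) × (1 − 10.9/100)⁻² × (1 + 0.0043×73)
= 0.625 × 1.26 × 1.314 = 1.034
R_B = 1.034 × 91.3 = 94.4 Ω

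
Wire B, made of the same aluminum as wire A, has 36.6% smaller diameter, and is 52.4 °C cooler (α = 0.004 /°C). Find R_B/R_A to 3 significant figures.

1.97

R ∝ ρL/d² with ρ ∝ (1+αΔT), so R_B/R_A = (1 − 36.6/100)⁻² × (1 − 0.004×52.4)
= 2.488 × 0.7904 = 1.97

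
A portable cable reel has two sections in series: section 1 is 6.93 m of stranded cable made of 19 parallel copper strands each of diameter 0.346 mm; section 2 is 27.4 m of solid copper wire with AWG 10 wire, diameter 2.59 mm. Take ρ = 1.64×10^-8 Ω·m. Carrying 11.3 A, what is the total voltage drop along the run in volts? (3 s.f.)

Section 1: A_strand = π(1.7300e-04)² = 9.402e-08 m²; R₁ = ρL/(N·A_s) = (1.64×10^-8)(6.93)/(19×9.402e-08) = 0.06362 Ω
Section 2: A = π(2.59/2 mm)² = π(1.2950e-03 m)² = 5.269e-06 m²
R₂ = (1.64×10^-8)(27.4)/(5.269e-06) = 0.08529 Ω
R = R₁ + R₂ = 0.1489 Ω
V = IR = 11.3 × 0.1489 = 1.68 V

1.68 V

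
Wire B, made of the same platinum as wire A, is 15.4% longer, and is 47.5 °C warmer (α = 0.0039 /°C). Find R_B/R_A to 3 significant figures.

R ∝ ρL/d² with ρ ∝ (1+αΔT), so R_B/R_A = (1 + 15.4/100) × (1 + 0.0039×47.5)
= 1.154 × 1.185 = 1.37

1.37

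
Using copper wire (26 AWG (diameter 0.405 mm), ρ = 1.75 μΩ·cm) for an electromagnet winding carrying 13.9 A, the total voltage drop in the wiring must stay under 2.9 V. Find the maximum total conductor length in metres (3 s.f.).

ρ = 1.75 μΩ·cm = 1.75×10^-8 Ω·m
A = π(0.405/2 mm)² = π(2.0250e-04 m)² = 1.288e-07 m²
L_max = V_max·A/(1·ρI) = (2.9)(1.288e-07)/(1.75×10^-8×13.9) = 1.54 m

1.54 m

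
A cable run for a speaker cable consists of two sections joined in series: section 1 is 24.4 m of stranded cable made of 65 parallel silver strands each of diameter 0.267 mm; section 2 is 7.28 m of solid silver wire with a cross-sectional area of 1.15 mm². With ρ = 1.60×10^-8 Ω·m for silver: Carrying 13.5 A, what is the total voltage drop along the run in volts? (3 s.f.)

2.82 V

Section 1: A_strand = π(1.3350e-04)² = 5.599e-08 m²; R₁ = ρL/(N·A_s) = (1.60×10^-8)(24.4)/(65×5.599e-08) = 0.1073 Ω
Section 2: A = 1.15 mm² = 1.150e-06 m²
R₂ = (1.60×10^-8)(7.28)/(1.150e-06) = 0.1013 Ω
R = R₁ + R₂ = 0.2086 Ω
V = IR = 13.5 × 0.2086 = 2.82 V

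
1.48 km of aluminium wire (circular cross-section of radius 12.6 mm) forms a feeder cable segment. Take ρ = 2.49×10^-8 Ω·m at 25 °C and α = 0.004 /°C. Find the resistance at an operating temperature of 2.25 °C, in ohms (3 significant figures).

0.0672 Ω

A = πr² = π(1.2600e-02 m)² = 4.988e-04 m²
R₍25°C₎ = ρL/A = (2.49×10^-8)(1480)/(4.988e-04) = 0.07389 Ω
R = R₀(1 + αΔT) = 0.07389(1 + 0.004×-22.8) = 0.0672 Ω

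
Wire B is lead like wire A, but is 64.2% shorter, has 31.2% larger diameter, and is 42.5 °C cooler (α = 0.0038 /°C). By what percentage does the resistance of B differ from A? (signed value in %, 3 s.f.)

R ∝ ρL/d² with ρ ∝ (1+αΔT), so R_B/R_A = (1 − 64.2/100) × (1 + 31.2/100)⁻² × (1 − 0.0038×42.5)
= 0.358 × 0.5809 × 0.8385 = 0.1744
(R_B − R_A)/R_A = 0.1744 − 1 = -82.6%

-82.6%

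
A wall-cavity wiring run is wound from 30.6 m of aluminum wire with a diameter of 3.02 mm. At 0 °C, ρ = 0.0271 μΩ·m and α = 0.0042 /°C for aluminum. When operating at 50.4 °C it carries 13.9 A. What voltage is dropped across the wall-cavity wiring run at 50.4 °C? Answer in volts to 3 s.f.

ρ = 0.0271 μΩ·m = 2.71×10^-8 Ω·m
A = π(d/2)² = π(1.5100e-03 m)² = 7.163e-06 m²
R₍0₎ = ρL/A = (2.71×10^-8)(30.6)/(7.163e-06) = 0.1158 Ω
R₍50.4₎ = R₍0₎(1 + αΔT) = 0.1158 × (1 + 0.0042×50.4) = 0.1403 Ω
V = IR = 13.9 × 0.1403 = 1.95 V

1.95 V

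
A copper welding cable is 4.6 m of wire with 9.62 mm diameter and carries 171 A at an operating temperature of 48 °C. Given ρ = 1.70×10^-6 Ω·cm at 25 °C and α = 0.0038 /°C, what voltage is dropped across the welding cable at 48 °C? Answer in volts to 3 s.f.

ρ = 1.70×10^-6 Ω·cm = 1.70×10^-8 Ω·m
A = π(d/2)² = π(4.8100e-03 m)² = 7.268e-05 m²
R₍25₎ = ρL/A = (1.70×10^-8)(4.6)/(7.268e-05) = 0.001076 Ω
R₍48₎ = R₍25₎(1 + αΔT) = 0.001076 × (1 + 0.0038×23) = 0.00117 Ω
V = IR = 171 × 0.00117 = 0.200 V

0.200 V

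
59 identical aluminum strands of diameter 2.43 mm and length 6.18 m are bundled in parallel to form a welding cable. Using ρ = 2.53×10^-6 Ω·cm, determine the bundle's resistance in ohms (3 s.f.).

ρ = 2.53×10^-6 Ω·cm = 2.53×10^-8 Ω·m
A_strand = π(1.2150e-03 m)² = 4.638e-06 m²
R_strand = ρL/A = (2.53×10^-8)(6.18)/(4.638e-06) = 0.03371 Ω
R_total = R_strand/N = 0.03371/59 = 5.71×10^-4 Ω

5.71×10^-4 Ω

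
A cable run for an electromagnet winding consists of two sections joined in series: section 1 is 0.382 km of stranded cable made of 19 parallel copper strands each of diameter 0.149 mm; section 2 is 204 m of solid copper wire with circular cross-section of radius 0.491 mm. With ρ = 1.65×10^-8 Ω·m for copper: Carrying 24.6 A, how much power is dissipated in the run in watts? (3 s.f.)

Section 1: A_strand = π(7.4500e-05)² = 1.744e-08 m²; R₁ = ρL/(N·A_s) = (1.65×10^-8)(382)/(19×1.744e-08) = 19.03 Ω
Section 2: A = πr² = π(4.9100e-04 m)² = 7.574e-07 m²
R₂ = (1.65×10^-8)(204)/(7.574e-07) = 4.444 Ω
R = R₁ + R₂ = 23.47 Ω
P = I²R = (24.6)² × 23.47 = 14200 W

14200 W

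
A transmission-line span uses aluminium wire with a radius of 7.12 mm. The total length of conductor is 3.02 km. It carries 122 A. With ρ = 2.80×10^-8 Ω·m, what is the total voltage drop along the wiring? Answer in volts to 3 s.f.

64.8 V

A = πr² = π(7.1200e-03 m)² = 1.593e-04 m²
R = ρL/A = (2.80×10^-8)(3020)/(1.593e-04) = 0.531 Ω
V = IR = 122 × 0.531 = 64.8 V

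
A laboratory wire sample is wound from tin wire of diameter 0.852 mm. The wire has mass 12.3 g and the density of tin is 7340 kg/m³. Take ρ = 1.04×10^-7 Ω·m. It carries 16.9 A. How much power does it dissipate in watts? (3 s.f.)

A = π(d/2)² = π(4.2600e-04 m)² = 5.7012e-07 m²
L = m/(density·A) = 0.0123/(7340×5.7012e-07) = 2.939 m
R = ρL/A = (1.04×10^-7)(2.939)/(5.7012e-07) = 0.5362 Ω
P = I²R = (16.9)² × 0.5362 = 153 W

153 W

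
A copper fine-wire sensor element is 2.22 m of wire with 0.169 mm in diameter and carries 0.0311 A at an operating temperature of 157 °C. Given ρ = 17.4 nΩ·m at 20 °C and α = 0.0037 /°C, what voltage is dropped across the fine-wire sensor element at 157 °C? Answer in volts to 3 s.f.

0.0807 V

ρ = 17.4 nΩ·m = 1.74×10^-8 Ω·m
A = π(d/2)² = π(8.4500e-05 m)² = 2.243e-08 m²
R₍20₎ = ρL/A = (1.74×10^-8)(2.22)/(2.243e-08) = 1.722 Ω
R₍157₎ = R₍20₎(1 + αΔT) = 1.722 × (1 + 0.0037×137) = 2.595 Ω
V = IR = 0.0311 × 2.595 = 0.0807 V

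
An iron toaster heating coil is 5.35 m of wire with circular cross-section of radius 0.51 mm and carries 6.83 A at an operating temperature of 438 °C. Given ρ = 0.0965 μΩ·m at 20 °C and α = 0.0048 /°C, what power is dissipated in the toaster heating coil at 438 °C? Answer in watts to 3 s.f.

88.6 W

ρ = 0.0965 μΩ·m = 9.65×10^-8 Ω·m
A = πr² = π(5.1000e-04 m)² = 8.171e-07 m²
R₍20₎ = ρL/A = (9.65×10^-8)(5.35)/(8.171e-07) = 0.6318 Ω
R₍438₎ = R₍20₎(1 + αΔT) = 0.6318 × (1 + 0.0048×418) = 1.899 Ω
P = I²R = (6.83)² × 1.899 = 88.6 W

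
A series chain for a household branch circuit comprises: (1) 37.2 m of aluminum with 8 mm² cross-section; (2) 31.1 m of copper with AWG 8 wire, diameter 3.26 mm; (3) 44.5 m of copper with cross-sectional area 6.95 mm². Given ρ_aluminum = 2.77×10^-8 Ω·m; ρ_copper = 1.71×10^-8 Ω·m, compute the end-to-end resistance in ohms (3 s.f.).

Seg 1: A = 8 mm² = 8.000e-06 m²
R_1 = (2.77×10^-8)(37.2)/(8.000e-06) = 0.1288 Ω
Seg 2: A = π(3.26/2 mm)² = π(1.6300e-03 m)² = 8.347e-06 m²
R_2 = (1.71×10^-8)(31.1)/(8.347e-06) = 0.06371 Ω
Seg 3: A = 6.95 mm² = 6.950e-06 m²
R_3 = (1.71×10^-8)(44.5)/(6.950e-06) = 0.1095 Ω
R_total = R_1 + R_2 + R_3 = 0.302 Ω

0.302 Ω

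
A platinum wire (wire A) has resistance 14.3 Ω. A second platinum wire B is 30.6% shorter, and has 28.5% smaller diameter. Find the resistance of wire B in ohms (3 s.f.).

19.4 Ω

R ∝ L/d², so R_B/R_A = (1 − 30.6/100) × (1 − 28.5/100)⁻²
= 0.694 × 1.956 = 1.357
R_B = 1.357 × 14.3 = 19.4 Ω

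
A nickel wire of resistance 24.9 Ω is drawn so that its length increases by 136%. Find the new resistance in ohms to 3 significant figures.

k = 1 + 136/100 = 2.36; volume constant ⇒ A' = A/k, so R' = k²R.
R' = 5.57 × 24.9 = 139 Ω

139 Ω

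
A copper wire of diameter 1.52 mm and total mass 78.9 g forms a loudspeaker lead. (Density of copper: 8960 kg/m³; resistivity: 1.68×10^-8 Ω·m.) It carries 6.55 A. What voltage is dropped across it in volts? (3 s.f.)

0.294 V

A = π(d/2)² = π(7.6000e-04 m)² = 1.8146e-06 m²
L = m/(density·A) = 0.0789/(8960×1.8146e-06) = 4.853 m
R = ρL/A = (1.68×10^-8)(4.853)/(1.8146e-06) = 0.04493 Ω
V = IR = 6.55 × 0.04493 = 0.294 V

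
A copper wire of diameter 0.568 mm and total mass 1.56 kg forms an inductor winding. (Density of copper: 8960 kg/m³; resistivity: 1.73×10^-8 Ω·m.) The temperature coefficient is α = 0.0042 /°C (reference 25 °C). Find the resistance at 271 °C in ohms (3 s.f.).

95.4 Ω

A = π(d/2)² = π(2.8400e-04 m)² = 2.5339e-07 m²
L = m/(density·A) = 1.56/(8960×2.5339e-07) = 687.1 m
R = ρL/A = (1.73×10^-8)(687.1)/(2.5339e-07) = 46.91 Ω
R(271 °C) = 46.91 × (1 + 0.0042×246) = 95.4 Ω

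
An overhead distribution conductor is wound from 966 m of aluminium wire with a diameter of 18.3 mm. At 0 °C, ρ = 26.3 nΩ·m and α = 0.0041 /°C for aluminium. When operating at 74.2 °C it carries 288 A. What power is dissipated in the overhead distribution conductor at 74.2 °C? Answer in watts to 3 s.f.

10400 W

ρ = 26.3 nΩ·m = 2.63×10^-8 Ω·m
A = π(d/2)² = π(9.1500e-03 m)² = 2.630e-04 m²
R₍0₎ = ρL/A = (2.63×10^-8)(966)/(2.630e-04) = 0.09659 Ω
R₍74.2₎ = R₍0₎(1 + αΔT) = 0.09659 × (1 + 0.0041×74.2) = 0.126 Ω
P = I²R = (288)² × 0.126 = 10400 W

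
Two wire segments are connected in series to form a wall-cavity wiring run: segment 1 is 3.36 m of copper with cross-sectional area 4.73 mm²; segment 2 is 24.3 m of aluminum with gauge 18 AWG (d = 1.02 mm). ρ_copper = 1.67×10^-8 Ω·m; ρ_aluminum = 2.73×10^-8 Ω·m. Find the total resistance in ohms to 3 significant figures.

Segment 1: A = 4.73 mm² = 4.730e-06 m²
R₁ = ρL/A = (1.67×10^-8)(3.36)/(4.730e-06) = 0.01186 Ω
Segment 2: A = π(1.02/2 mm)² = π(5.1000e-04 m)² = 8.171e-07 m²
R₂ = (2.73×10^-8)(24.3)/(8.171e-07) = 0.8119 Ω
R = R₁ + R₂ = 0.824 Ω

0.824 Ω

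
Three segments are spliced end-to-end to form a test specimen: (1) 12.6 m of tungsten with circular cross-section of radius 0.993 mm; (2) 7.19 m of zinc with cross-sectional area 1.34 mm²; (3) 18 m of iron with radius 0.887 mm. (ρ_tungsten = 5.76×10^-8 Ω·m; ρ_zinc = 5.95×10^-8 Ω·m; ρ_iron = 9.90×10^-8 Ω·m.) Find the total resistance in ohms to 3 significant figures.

1.27 Ω

Seg 1: A = πr² = π(9.9300e-04 m)² = 3.098e-06 m²
R_1 = (5.76×10^-8)(12.6)/(3.098e-06) = 0.2343 Ω
Seg 2: A = 1.34 mm² = 1.340e-06 m²
R_2 = (5.95×10^-8)(7.19)/(1.340e-06) = 0.3193 Ω
Seg 3: A = πr² = π(8.8700e-04 m)² = 2.472e-06 m²
R_3 = (9.90×10^-8)(18)/(2.472e-06) = 0.721 Ω
R_total = R_1 + R_2 + R_3 = 1.27 Ω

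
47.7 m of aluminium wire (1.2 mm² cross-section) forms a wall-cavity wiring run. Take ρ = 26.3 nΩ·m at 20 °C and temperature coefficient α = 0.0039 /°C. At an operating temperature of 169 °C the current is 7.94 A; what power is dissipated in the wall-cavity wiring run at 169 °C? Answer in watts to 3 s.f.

ρ = 26.3 nΩ·m = 2.63×10^-8 Ω·m
A = 1.2 mm² = 1.200e-06 m²
R₍20₎ = ρL/A = (2.63×10^-8)(47.7)/(1.200e-06) = 1.045 Ω
R₍169₎ = R₍20₎(1 + αΔT) = 1.045 × (1 + 0.0039×149) = 1.653 Ω
P = I²R = (7.94)² × 1.653 = 104 W

104 W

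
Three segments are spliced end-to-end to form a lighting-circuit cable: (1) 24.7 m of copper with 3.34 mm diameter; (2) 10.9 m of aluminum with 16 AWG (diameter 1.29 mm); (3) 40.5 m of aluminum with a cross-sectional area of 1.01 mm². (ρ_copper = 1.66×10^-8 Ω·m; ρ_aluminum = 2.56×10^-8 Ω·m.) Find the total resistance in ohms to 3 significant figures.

Seg 1: A = π(d/2)² = π(1.6700e-03 m)² = 8.762e-06 m²
R_1 = (1.66×10^-8)(24.7)/(8.762e-06) = 0.0468 Ω
Seg 2: A = π(1.29/2 mm)² = π(6.4500e-04 m)² = 1.307e-06 m²
R_2 = (2.56×10^-8)(10.9)/(1.307e-06) = 0.2135 Ω
Seg 3: A = 1.01 mm² = 1.010e-06 m²
R_3 = (2.56×10^-8)(40.5)/(1.010e-06) = 1.027 Ω
R_total = R_1 + R_2 + R_3 = 1.29 Ω

1.29 Ω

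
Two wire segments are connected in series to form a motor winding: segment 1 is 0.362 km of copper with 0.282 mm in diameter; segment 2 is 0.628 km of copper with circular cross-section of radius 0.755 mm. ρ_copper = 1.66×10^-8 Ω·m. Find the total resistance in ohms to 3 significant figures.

102 Ω

Segment 1: A = π(d/2)² = π(1.4100e-04 m)² = 6.246e-08 m²
R₁ = ρL/A = (1.66×10^-8)(362)/(6.246e-08) = 96.21 Ω
Segment 2: A = πr² = π(7.5500e-04 m)² = 1.791e-06 m²
R₂ = (1.66×10^-8)(628)/(1.791e-06) = 5.821 Ω
R = R₁ + R₂ = 102 Ω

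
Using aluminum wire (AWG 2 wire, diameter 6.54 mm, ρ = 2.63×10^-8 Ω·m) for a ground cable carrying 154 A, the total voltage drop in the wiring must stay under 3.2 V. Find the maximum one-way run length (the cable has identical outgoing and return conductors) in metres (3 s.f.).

A = π(6.54/2 mm)² = π(3.2700e-03 m)² = 3.359e-05 m²
L_max = V_max·A/(2·ρI) = (3.2)(3.359e-05)/(2×2.63×10^-8×154) = 13.3 m

13.3 m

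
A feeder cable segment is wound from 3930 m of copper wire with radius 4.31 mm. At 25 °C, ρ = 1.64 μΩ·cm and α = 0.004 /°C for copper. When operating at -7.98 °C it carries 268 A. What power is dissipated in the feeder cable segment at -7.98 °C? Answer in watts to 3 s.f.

68900 W

ρ = 1.64 μΩ·cm = 1.64×10^-8 Ω·m
A = πr² = π(4.3100e-03 m)² = 5.836e-05 m²
R₍25₎ = ρL/A = (1.64×10^-8)(3930)/(5.836e-05) = 1.104 Ω
R₍-7.98₎ = R₍25₎(1 + αΔT) = 1.104 × (1 + 0.004×-33) = 0.9587 Ω
P = I²R = (268)² × 0.9587 = 68900 W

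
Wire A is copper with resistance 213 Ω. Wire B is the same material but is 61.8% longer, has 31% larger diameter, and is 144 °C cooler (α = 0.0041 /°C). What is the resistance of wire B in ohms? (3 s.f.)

R ∝ ρL/d² with ρ ∝ (1+αΔT), so R_B/R_A = (1 + 61.8/100) × (1 + 31/100)⁻² × (1 − 0.0041×144)
= 1.618 × 0.5827 × 0.4096 = 0.3862
R_B = 0.3862 × 213 = 82.3 Ω

82.3 Ω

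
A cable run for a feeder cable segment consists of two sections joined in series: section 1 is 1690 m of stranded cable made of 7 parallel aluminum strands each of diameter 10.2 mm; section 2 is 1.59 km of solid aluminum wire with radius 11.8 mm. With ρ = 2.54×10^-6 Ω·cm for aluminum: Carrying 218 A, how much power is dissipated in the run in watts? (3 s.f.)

7950 W

ρ = 2.54×10^-6 Ω·cm = 2.54×10^-8 Ω·m
Section 1: A_strand = π(5.1000e-03)² = 8.171e-05 m²; R₁ = ρL/(N·A_s) = (2.54×10^-8)(1690)/(7×8.171e-05) = 0.07505 Ω
Section 2: A = πr² = π(1.1800e-02 m)² = 4.374e-04 m²
R₂ = (2.54×10^-8)(1590)/(4.374e-04) = 0.09232 Ω
R = R₁ + R₂ = 0.1674 Ω
P = I²R = (218)² × 0.1674 = 7950 W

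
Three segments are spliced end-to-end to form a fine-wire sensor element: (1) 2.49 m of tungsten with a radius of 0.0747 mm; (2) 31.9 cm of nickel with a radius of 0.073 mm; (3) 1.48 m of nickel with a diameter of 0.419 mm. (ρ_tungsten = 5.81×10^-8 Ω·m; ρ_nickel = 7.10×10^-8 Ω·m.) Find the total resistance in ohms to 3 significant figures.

10.4 Ω

Seg 1: A = πr² = π(7.4700e-05 m)² = 1.753e-08 m²
R_1 = (5.81×10^-8)(2.49)/(1.753e-08) = 8.252 Ω
Seg 2: A = πr² = π(7.3000e-05 m)² = 1.674e-08 m²
R_2 = (7.10×10^-8)(0.319)/(1.674e-08) = 1.353 Ω
Seg 3: A = π(d/2)² = π(2.0950e-04 m)² = 1.379e-07 m²
R_3 = (7.10×10^-8)(1.48)/(1.379e-07) = 0.7621 Ω
R_total = R_1 + R_2 + R_3 = 10.4 Ω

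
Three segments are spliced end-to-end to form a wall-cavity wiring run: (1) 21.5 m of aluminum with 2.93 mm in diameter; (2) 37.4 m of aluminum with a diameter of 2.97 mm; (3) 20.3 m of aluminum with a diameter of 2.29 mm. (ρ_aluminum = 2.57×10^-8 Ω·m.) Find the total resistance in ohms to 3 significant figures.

Seg 1: A = π(d/2)² = π(1.4650e-03 m)² = 6.743e-06 m²
R_1 = (2.57×10^-8)(21.5)/(6.743e-06) = 0.08195 Ω
Seg 2: A = π(d/2)² = π(1.4850e-03 m)² = 6.928e-06 m²
R_2 = (2.57×10^-8)(37.4)/(6.928e-06) = 0.1387 Ω
Seg 3: A = π(d/2)² = π(1.1450e-03 m)² = 4.119e-06 m²
R_3 = (2.57×10^-8)(20.3)/(4.119e-06) = 0.1267 Ω
R_total = R_1 + R_2 + R_3 = 0.347 Ω

0.347 Ω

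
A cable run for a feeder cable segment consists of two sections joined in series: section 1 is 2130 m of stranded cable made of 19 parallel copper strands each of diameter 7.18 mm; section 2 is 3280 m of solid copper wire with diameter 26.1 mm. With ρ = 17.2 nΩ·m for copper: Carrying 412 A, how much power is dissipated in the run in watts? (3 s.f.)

26000 W

ρ = 17.2 nΩ·m = 1.72×10^-8 Ω·m
Section 1: A_strand = π(3.5900e-03)² = 4.049e-05 m²; R₁ = ρL/(N·A_s) = (1.72×10^-8)(2130)/(19×4.049e-05) = 0.04762 Ω
Section 2: A = π(d/2)² = π(1.3050e-02 m)² = 5.350e-04 m²
R₂ = (1.72×10^-8)(3280)/(5.350e-04) = 0.1054 Ω
R = R₁ + R₂ = 0.1531 Ω
P = I²R = (412)² × 0.1531 = 26000 W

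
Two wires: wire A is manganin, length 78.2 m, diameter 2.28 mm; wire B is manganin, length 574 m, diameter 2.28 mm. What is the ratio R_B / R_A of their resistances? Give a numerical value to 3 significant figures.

7.34

R ∝ ρL/d², so R_B/R_A = (L_B/L_A)
= (574/78.2) = 7.34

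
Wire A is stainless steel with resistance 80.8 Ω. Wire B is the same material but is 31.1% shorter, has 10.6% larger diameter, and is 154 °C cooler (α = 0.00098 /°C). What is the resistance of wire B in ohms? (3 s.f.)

38.6 Ω

R ∝ ρL/d² with ρ ∝ (1+αΔT), so R_B/R_A = (1 − 31.1/100) × (1 + 10.6/100)⁻² × (1 − 0.00098×154)
= 0.689 × 0.8175 × 0.8491 = 0.4783
R_B = 0.4783 × 80.8 = 38.6 Ω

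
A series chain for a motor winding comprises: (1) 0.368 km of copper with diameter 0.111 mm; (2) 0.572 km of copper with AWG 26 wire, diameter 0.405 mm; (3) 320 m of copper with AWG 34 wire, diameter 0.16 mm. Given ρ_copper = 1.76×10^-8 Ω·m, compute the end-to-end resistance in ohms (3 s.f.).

Seg 1: A = π(d/2)² = π(5.5500e-05 m)² = 9.677e-09 m²
R_1 = (1.76×10^-8)(368)/(9.677e-09) = 669.3 Ω
Seg 2: A = π(0.405/2 mm)² = π(2.0250e-04 m)² = 1.288e-07 m²
R_2 = (1.76×10^-8)(572)/(1.288e-07) = 78.15 Ω
Seg 3: A = π(0.16/2 mm)² = π(8.0000e-05 m)² = 2.011e-08 m²
R_3 = (1.76×10^-8)(320)/(2.011e-08) = 280.1 Ω
R_total = R_1 + R_2 + R_3 = 1030 Ω

1030 Ω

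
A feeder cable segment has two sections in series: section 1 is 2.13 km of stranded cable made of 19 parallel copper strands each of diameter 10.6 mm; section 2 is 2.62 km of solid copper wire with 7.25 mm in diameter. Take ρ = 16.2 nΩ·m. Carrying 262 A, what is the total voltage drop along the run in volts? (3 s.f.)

275 V

ρ = 16.2 nΩ·m = 1.62×10^-8 Ω·m
Section 1: A_strand = π(5.3000e-03)² = 8.825e-05 m²; R₁ = ρL/(N·A_s) = (1.62×10^-8)(2130)/(19×8.825e-05) = 0.02058 Ω
Section 2: A = π(d/2)² = π(3.6250e-03 m)² = 4.128e-05 m²
R₂ = (1.62×10^-8)(2620)/(4.128e-05) = 1.028 Ω
R = R₁ + R₂ = 1.049 Ω
V = IR = 262 × 1.049 = 275 V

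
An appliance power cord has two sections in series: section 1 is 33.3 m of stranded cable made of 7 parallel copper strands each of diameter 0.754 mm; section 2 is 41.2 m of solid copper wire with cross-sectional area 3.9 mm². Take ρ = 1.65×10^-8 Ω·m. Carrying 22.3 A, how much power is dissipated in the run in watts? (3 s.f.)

174 W

Section 1: A_strand = π(3.7700e-04)² = 4.465e-07 m²; R₁ = ρL/(N·A_s) = (1.65×10^-8)(33.3)/(7×4.465e-07) = 0.1758 Ω
Section 2: A = 3.9 mm² = 3.900e-06 m²
R₂ = (1.65×10^-8)(41.2)/(3.900e-06) = 0.1743 Ω
R = R₁ + R₂ = 0.3501 Ω
P = I²R = (22.3)² × 0.3501 = 174 W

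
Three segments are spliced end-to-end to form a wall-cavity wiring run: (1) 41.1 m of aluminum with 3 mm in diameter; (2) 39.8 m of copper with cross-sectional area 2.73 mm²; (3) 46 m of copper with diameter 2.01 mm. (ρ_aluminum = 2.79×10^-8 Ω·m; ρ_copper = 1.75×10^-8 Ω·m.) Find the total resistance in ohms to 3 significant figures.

Seg 1: A = π(d/2)² = π(1.5000e-03 m)² = 7.069e-06 m²
R_1 = (2.79×10^-8)(41.1)/(7.069e-06) = 0.1622 Ω
Seg 2: A = 2.73 mm² = 2.730e-06 m²
R_2 = (1.75×10^-8)(39.8)/(2.730e-06) = 0.2551 Ω
Seg 3: A = π(d/2)² = π(1.0050e-03 m)² = 3.173e-06 m²
R_3 = (1.75×10^-8)(46)/(3.173e-06) = 0.2537 Ω
R_total = R_1 + R_2 + R_3 = 0.671 Ω

0.671 Ω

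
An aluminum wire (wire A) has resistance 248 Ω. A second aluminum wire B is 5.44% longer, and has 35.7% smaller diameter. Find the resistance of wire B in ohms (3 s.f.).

R ∝ L/d², so R_B/R_A = (1 + 5.44/100) × (1 − 35.7/100)⁻²
= 1.054 × 2.419 = 2.55
R_B = 2.55 × 248 = 632 Ω

632 Ω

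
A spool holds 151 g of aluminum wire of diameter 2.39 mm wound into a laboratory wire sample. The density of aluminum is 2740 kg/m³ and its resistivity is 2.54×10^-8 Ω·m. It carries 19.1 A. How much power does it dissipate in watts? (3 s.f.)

25.4 W

A = π(d/2)² = π(1.1950e-03 m)² = 4.4863e-06 m²
L = m/(density·A) = 0.151/(2740×4.4863e-06) = 12.28 m
R = ρL/A = (2.54×10^-8)(12.28)/(4.4863e-06) = 0.06955 Ω
P = I²R = (19.1)² × 0.06955 = 25.4 W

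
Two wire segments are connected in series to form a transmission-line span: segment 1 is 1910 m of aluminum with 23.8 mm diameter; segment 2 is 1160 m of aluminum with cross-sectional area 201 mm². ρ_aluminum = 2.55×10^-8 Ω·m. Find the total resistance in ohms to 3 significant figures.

Segment 1: A = π(d/2)² = π(1.1900e-02 m)² = 4.449e-04 m²
R₁ = ρL/A = (2.55×10^-8)(1910)/(4.449e-04) = 0.1095 Ω
Segment 2: A = 201 mm² = 2.010e-04 m²
R₂ = (2.55×10^-8)(1160)/(2.010e-04) = 0.1472 Ω
R = R₁ + R₂ = 0.257 Ω

0.257 Ω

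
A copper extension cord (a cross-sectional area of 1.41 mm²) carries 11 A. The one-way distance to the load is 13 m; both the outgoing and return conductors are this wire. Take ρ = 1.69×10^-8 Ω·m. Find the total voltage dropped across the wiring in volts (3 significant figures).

A = 1.41 mm² = 1.410e-06 m²
Total conductor length (both ways) L = 2 × 13 = 26 m
R = ρL/A = (1.69×10^-8)(26)/(1.410e-06) = 0.3116 Ω
V = IR = 11 × 0.3116 = 3.43 V

3.43 V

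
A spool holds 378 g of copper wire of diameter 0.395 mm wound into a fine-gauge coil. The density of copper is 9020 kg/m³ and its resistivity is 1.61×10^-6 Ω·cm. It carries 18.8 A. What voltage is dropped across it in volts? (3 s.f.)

ρ = 1.61×10^-6 Ω·cm = 1.61×10^-8 Ω·m
A = π(d/2)² = π(1.9750e-04 m)² = 1.2254e-07 m²
L = m/(density·A) = 0.378/(9020×1.2254e-07) = 342 m
R = ρL/A = (1.61×10^-8)(342)/(1.2254e-07) = 44.93 Ω
V = IR = 18.8 × 44.93 = 845 V

845 V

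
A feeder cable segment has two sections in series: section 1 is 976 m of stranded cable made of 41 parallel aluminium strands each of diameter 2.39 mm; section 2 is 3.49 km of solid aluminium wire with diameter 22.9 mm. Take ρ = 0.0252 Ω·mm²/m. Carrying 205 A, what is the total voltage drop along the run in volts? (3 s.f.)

ρ = 0.0252 Ω·mm²/m = 2.52×10^-8 Ω·m
Section 1: A_strand = π(1.1950e-03)² = 4.486e-06 m²; R₁ = ρL/(N·A_s) = (2.52×10^-8)(976)/(41×4.486e-06) = 0.1337 Ω
Section 2: A = π(d/2)² = π(1.1450e-02 m)² = 4.119e-04 m²
R₂ = (2.52×10^-8)(3490)/(4.119e-04) = 0.2135 Ω
R = R₁ + R₂ = 0.3472 Ω
V = IR = 205 × 0.3472 = 71.2 V

71.2 V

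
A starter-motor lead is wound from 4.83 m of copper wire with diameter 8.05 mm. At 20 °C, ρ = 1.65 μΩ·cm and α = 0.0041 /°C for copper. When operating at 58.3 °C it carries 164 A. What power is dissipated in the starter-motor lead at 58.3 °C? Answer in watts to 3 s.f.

48.7 W

ρ = 1.65 μΩ·cm = 1.65×10^-8 Ω·m
A = π(d/2)² = π(4.0250e-03 m)² = 5.090e-05 m²
R₍20₎ = ρL/A = (1.65×10^-8)(4.83)/(5.090e-05) = 0.001566 Ω
R₍58.3₎ = R₍20₎(1 + αΔT) = 0.001566 × (1 + 0.0041×38.3) = 0.001812 Ω
P = I²R = (164)² × 0.001812 = 48.7 W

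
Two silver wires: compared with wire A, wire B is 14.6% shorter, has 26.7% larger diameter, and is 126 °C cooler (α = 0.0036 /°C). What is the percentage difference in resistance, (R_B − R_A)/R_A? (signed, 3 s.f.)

-70.9%

R ∝ ρL/d² with ρ ∝ (1+αΔT), so R_B/R_A = (1 − 14.6/100) × (1 + 26.7/100)⁻² × (1 − 0.0036×126)
= 0.854 × 0.6229 × 0.5464 = 0.2907
(R_B − R_A)/R_A = 0.2907 − 1 = -70.9%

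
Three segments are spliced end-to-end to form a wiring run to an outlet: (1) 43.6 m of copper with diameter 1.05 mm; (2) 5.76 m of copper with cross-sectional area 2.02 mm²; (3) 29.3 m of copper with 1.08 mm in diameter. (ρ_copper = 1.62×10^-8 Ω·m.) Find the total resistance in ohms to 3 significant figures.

Seg 1: A = π(d/2)² = π(5.2500e-04 m)² = 8.659e-07 m²
R_1 = (1.62×10^-8)(43.6)/(8.659e-07) = 0.8157 Ω
Seg 2: A = 2.02 mm² = 2.020e-06 m²
R_2 = (1.62×10^-8)(5.76)/(2.020e-06) = 0.04619 Ω
Seg 3: A = π(d/2)² = π(5.4000e-04 m)² = 9.161e-07 m²
R_3 = (1.62×10^-8)(29.3)/(9.161e-07) = 0.5181 Ω
R_total = R_1 + R_2 + R_3 = 1.38 Ω

1.38 Ω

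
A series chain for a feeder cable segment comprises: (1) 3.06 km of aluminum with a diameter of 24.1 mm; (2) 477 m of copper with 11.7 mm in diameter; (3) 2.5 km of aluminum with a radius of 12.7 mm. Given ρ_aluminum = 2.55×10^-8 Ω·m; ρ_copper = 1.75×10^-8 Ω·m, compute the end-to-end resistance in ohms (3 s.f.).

0.375 Ω

Seg 1: A = π(d/2)² = π(1.2050e-02 m)² = 4.562e-04 m²
R_1 = (2.55×10^-8)(3060)/(4.562e-04) = 0.1711 Ω
Seg 2: A = π(d/2)² = π(5.8500e-03 m)² = 1.075e-04 m²
R_2 = (1.75×10^-8)(477)/(1.075e-04) = 0.07764 Ω
Seg 3: A = πr² = π(1.2700e-02 m)² = 5.067e-04 m²
R_3 = (2.55×10^-8)(2500)/(5.067e-04) = 0.1258 Ω
R_total = R_1 + R_2 + R_3 = 0.375 Ω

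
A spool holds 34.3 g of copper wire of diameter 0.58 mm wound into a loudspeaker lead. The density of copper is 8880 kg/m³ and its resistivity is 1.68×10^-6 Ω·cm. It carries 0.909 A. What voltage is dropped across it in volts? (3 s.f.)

ρ = 1.68×10^-6 Ω·cm = 1.68×10^-8 Ω·m
A = π(d/2)² = π(2.9000e-04 m)² = 2.6421e-07 m²
L = m/(density·A) = 0.0343/(8880×2.6421e-07) = 14.62 m
R = ρL/A = (1.68×10^-8)(14.62)/(2.6421e-07) = 0.9296 Ω
V = IR = 0.909 × 0.9296 = 0.845 V

0.845 V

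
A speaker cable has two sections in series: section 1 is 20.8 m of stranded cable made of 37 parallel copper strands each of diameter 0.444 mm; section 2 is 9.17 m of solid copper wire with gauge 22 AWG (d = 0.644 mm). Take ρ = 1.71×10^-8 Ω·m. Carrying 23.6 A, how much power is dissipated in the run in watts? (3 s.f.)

Section 1: A_strand = π(2.2200e-04)² = 1.548e-07 m²; R₁ = ρL/(N·A_s) = (1.71×10^-8)(20.8)/(37×1.548e-07) = 0.06209 Ω
Section 2: A = π(0.644/2 mm)² = π(3.2200e-04 m)² = 3.257e-07 m²
R₂ = (1.71×10^-8)(9.17)/(3.257e-07) = 0.4814 Ω
R = R₁ + R₂ = 0.5435 Ω
P = I²R = (23.6)² × 0.5435 = 303 W

303 W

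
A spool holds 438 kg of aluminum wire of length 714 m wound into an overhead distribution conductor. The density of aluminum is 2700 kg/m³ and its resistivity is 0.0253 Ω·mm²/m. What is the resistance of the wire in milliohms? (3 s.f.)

79.5 mΩ

ρ = 0.0253 Ω·mm²/m = 2.53×10^-8 Ω·m
A = m/(density·L) = 438/(2700×714) = 2.2720e-04 m²
R = ρL/A = (2.53×10^-8)(714)/(2.2720e-04) = 79.5 mΩ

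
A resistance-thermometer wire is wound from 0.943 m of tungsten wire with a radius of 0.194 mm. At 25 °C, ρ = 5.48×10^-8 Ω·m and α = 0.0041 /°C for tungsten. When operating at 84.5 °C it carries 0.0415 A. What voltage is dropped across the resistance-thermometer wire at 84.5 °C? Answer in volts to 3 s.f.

0.0226 V

A = πr² = π(1.9400e-04 m)² = 1.182e-07 m²
R₍25₎ = ρL/A = (5.48×10^-8)(0.943)/(1.182e-07) = 0.4371 Ω
R₍84.5₎ = R₍25₎(1 + αΔT) = 0.4371 × (1 + 0.0041×59.5) = 0.5437 Ω
V = IR = 0.0415 × 0.5437 = 0.0226 V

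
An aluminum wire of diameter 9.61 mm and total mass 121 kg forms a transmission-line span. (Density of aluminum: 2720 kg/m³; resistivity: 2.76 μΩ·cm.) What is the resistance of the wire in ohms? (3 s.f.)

0.233 Ω

ρ = 2.76 μΩ·cm = 2.76×10^-8 Ω·m
A = π(d/2)² = π(4.8050e-03 m)² = 7.2533e-05 m²
L = m/(density·A) = 121/(2720×7.2533e-05) = 613.3 m
R = ρL/A = (2.76×10^-8)(613.3)/(7.2533e-05) = 0.233 Ω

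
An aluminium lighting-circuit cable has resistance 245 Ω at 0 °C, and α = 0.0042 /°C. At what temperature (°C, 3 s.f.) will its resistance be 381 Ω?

R = R₀(1 + α(T − T₀)) ⇒ T = T₀ + (R/R₀ − 1)/α
T = 0 + (381/245 − 1)/0.0042 = 0 + (0.5551)/0.0042 = 132 °C

132 °C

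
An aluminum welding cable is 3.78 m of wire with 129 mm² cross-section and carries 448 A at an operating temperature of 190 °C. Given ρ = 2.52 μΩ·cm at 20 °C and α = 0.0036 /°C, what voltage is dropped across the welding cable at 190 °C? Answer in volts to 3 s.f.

ρ = 2.52 μΩ·cm = 2.52×10^-8 Ω·m
A = 129 mm² = 1.290e-04 m²
R₍20₎ = ρL/A = (2.52×10^-8)(3.78)/(1.290e-04) = 7.384×10^-4 Ω
R₍190₎ = R₍20₎(1 + αΔT) = 7.384×10^-4 × (1 + 0.0036×170) = 0.00119 Ω
V = IR = 448 × 0.00119 = 0.533 V

0.533 V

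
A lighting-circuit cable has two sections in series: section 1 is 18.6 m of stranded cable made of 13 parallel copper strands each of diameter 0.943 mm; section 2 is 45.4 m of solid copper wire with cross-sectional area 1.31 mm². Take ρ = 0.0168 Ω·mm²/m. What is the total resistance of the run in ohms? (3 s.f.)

0.617 Ω

ρ = 0.0168 Ω·mm²/m = 1.68×10^-8 Ω·m
Section 1: A_strand = π(4.7150e-04)² = 6.984e-07 m²; R₁ = ρL/(N·A_s) = (1.68×10^-8)(18.6)/(13×6.984e-07) = 0.03442 Ω
Section 2: A = 1.31 mm² = 1.310e-06 m²
R₂ = (1.68×10^-8)(45.4)/(1.310e-06) = 0.5822 Ω
R = R₁ + R₂ = 0.617 Ω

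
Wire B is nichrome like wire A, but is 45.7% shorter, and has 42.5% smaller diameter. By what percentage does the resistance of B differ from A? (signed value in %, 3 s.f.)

64.2%

R ∝ L/d², so R_B/R_A = (1 − 45.7/100) × (1 − 42.5/100)⁻²
= 0.543 × 3.025 = 1.642
(R_B − R_A)/R_A = 1.642 − 1 = 64.2%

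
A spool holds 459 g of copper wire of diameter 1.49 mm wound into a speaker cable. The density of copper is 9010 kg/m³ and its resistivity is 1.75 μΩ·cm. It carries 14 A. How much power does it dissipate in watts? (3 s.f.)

57.5 W

ρ = 1.75 μΩ·cm = 1.75×10^-8 Ω·m
A = π(d/2)² = π(7.4500e-04 m)² = 1.7437e-06 m²
L = m/(density·A) = 0.459/(9010×1.7437e-06) = 29.22 m
R = ρL/A = (1.75×10^-8)(29.22)/(1.7437e-06) = 0.2932 Ω
P = I²R = (14)² × 0.2932 = 57.5 W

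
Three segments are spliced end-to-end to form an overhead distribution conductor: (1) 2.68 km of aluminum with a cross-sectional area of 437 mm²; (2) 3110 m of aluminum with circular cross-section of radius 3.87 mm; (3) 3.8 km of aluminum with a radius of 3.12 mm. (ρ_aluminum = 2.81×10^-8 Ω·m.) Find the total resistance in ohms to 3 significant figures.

Seg 1: A = 437 mm² = 4.370e-04 m²
R_1 = (2.81×10^-8)(2680)/(4.370e-04) = 0.1723 Ω
Seg 2: A = πr² = π(3.8700e-03 m)² = 4.705e-05 m²
R_2 = (2.81×10^-8)(3110)/(4.705e-05) = 1.857 Ω
Seg 3: A = πr² = π(3.1200e-03 m)² = 3.058e-05 m²
R_3 = (2.81×10^-8)(3800)/(3.058e-05) = 3.492 Ω
R_total = R_1 + R_2 + R_3 = 5.52 Ω

5.52 Ω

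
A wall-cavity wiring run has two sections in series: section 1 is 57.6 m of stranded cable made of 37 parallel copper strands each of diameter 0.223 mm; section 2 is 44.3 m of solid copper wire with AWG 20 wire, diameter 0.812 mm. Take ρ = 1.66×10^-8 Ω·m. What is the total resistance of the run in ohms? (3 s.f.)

Section 1: A_strand = π(1.1150e-04)² = 3.906e-08 m²; R₁ = ρL/(N·A_s) = (1.66×10^-8)(57.6)/(37×3.906e-08) = 0.6617 Ω
Section 2: A = π(0.812/2 mm)² = π(4.0600e-04 m)² = 5.178e-07 m²
R₂ = (1.66×10^-8)(44.3)/(5.178e-07) = 1.42 Ω
R = R₁ + R₂ = 2.08 Ω

2.08 Ω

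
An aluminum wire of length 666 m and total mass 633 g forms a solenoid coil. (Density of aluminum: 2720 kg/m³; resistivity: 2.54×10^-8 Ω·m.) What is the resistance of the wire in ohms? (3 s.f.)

A = m/(density·L) = 0.633/(2720×666) = 3.4943e-07 m²
R = ρL/A = (2.54×10^-8)(666)/(3.4943e-07) = 48.4 Ω

48.4 Ω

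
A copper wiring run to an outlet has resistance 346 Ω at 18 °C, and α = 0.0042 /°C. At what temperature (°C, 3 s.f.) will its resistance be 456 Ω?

93.7 °C

R = R₀(1 + α(T − T₀)) ⇒ T = T₀ + (R/R₀ − 1)/α
T = 18 + (456/346 − 1)/0.0042 = 18 + (0.3179)/0.0042 = 93.7 °C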